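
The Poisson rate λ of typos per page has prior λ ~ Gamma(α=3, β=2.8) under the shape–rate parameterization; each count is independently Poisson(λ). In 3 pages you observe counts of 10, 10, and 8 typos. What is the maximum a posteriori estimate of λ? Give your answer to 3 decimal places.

Σxᵢ = 10+10+8 = 28, with n = 3.
Posterior ∝ λ^2e^(−2.8λ) · λ^28e^(−3λ) = λ^30e^(−5.8λ), i.e. Gamma(shape=31, rate=5.8).
The mode of a Gamma(a, b) with a ≥ 1 (shape–rate) is (a−1)/b = 30/5.8 ≈ 5.172.

λ̂_MAP = 5.172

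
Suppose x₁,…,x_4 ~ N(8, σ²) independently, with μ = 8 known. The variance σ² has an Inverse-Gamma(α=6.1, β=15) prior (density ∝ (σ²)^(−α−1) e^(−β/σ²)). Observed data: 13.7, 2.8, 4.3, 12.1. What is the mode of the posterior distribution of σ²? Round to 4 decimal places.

Sum of squared deviations about the known mean: SS = (13.7−8)² + (2.8−8)² + (4.3−8)² + (12.1−8)² = 90.03.
The Normal likelihood contributes (σ²)^(−n/2) exp(−SS/(2σ²)), so the posterior is Inverse-Gamma(α + n/2, β + SS/2) = Inverse-Gamma(8.1, 60.015).
The mode of Inverse-Gamma(a, b) is b/(a+1) = 60.015/9.1 ≈ 6.5951.

σ̂²_MAP = 6.5951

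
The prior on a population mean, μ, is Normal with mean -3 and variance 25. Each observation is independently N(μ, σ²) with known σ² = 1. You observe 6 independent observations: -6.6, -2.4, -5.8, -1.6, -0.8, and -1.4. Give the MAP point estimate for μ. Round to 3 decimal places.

μ̂_MAP = -3.099

n = 6; x̄ = ((-6.6) + (-2.4) + (-5.8) + (-1.6) + (-0.8) + (-1.4))/6 = -18.6/6 = -3.1.
For a Normal prior and Normal likelihood with known variance, the posterior is Normal; its mode equals its mean, the precision-weighted average.
Prior precision 1/σ₀² = 1/25 = 0.04; data precision n/σ² = 6/1 = 6.
μ̂ = (0.04·(-3) + 6·(-3.1)) / (0.04 + 6) = (-18.72)/6.04 = -468/151 ≈ -3.099.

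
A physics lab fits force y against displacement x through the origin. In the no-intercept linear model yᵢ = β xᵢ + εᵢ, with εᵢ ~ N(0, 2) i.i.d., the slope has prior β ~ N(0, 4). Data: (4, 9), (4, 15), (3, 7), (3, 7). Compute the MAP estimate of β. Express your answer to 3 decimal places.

log p(β | y) = −Σ(yᵢ − βxᵢ)²/(2·2) − β²/(2·4) + const.
Setting the derivative to zero: Σxᵢ(yᵢ − βxᵢ)/2 − β/4 = 0, so β = Σxᵢyᵢ / (Σxᵢ² + σ²/τ²).
Σxᵢyᵢ = 4·9 + 4·15 + 3·7 + 3·7 = 138; Σxᵢ² = 50; σ²/τ² = 0.5.
β̂_MAP = 138 / (50 + 0.5) = 138/50.5 ≈ 2.733.

β̂_MAP = 2.733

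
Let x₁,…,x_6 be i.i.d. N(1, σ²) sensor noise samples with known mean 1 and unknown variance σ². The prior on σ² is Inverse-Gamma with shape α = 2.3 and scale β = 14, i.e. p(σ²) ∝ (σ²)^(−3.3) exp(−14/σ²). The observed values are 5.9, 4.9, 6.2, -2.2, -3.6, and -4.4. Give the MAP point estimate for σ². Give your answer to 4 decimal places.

σ̂²_MAP = 12.2873

Sum of squared deviations about the known mean: SS = (5.9−1)² + (4.9−1)² + (6.2−1)² + (-2.2−1)² + (-3.6−1)² + (-4.4−1)² = 126.82.
The Normal likelihood contributes (σ²)^(−n/2) exp(−SS/(2σ²)), so the posterior is Inverse-Gamma(α + n/2, β + SS/2) = Inverse-Gamma(5.3, 77.41).
The mode of Inverse-Gamma(a, b) is b/(a+1) = 77.41/6.3 ≈ 12.2873.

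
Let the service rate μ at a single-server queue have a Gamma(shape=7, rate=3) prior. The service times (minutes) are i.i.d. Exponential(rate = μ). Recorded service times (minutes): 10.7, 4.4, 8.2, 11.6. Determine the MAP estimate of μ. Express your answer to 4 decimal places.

The Exponential(rate=μ) likelihood is ∝ μ^n e^(−μΣtᵢ). Here n = 4 and Σtᵢ = 10.7 + 4.4 + 8.2 + 11.6 = 34.9.
Posterior ∝ μ^6e^(−3μ) · μ^4e^(−34.9μ) = μ^10e^(−37.9μ), i.e. Gamma(11, 37.9).
Mode = (a−1)/b = 10/37.9 ≈ 0.2639.

μ̂_MAP = 0.2639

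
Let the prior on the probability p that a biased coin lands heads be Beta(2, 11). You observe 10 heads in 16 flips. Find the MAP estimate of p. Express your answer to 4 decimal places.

Prior: Beta(2, 11).
Data: 10 successes in 16 trials. The binomial likelihood contributes p^10(1−p)^6, so the posterior is Beta(2+10, 11+6) = Beta(12, 17).
For Beta(a, b) with a, b > 1 the mode is (a−1)/(a+b−2) = 11/27 ≈ 0.4074.

p̂_MAP = 0.4074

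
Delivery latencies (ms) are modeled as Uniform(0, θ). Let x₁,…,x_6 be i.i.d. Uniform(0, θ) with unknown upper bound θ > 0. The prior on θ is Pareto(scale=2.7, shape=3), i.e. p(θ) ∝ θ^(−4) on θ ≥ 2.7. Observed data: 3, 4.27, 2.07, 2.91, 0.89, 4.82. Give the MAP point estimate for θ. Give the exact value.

θ̂_MAP = 4.82

The Uniform(0, θ) likelihood is θ^(−n) for θ ≥ max(xᵢ), zero otherwise. Here max(xᵢ) = 4.82.
Posterior ∝ θ^(−4) · θ^(−6) = θ^(−10) on θ ≥ max(2.7, 4.82) = 4.82.
This density is strictly decreasing in θ, so the posterior mode lies at the lower boundary of the support.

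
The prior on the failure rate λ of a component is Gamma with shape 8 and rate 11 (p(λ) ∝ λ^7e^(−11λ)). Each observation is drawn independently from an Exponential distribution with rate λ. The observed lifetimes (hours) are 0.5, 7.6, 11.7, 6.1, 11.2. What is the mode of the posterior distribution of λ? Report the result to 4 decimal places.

λ̂_MAP = 0.2495

The Exponential(rate=λ) likelihood is ∝ λ^n e^(−λΣtᵢ). Here n = 5 and Σtᵢ = 0.5 + 7.6 + 11.7 + 6.1 + 11.2 = 37.1.
Posterior ∝ λ^7e^(−11λ) · λ^5e^(−37.1λ) = λ^12e^(−48.1λ), i.e. Gamma(13, 48.1).
Mode = (a−1)/b = 12/48.1 ≈ 0.2495.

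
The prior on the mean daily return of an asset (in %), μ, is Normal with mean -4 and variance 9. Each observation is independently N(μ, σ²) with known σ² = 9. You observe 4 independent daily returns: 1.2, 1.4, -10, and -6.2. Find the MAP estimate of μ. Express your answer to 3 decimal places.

n = 4; x̄ = (1.2 + 1.4 + (-10) + (-6.2))/4 = -13.6/4 = -3.4.
For a Normal prior and Normal likelihood with known variance, the posterior is Normal; its mode equals its mean, the precision-weighted average.
Prior precision 1/σ₀² = 1/9; data precision n/σ² = 4/9.
μ̂ = ((1/9)·(-4) + (4/9)·(-3.4)) / (1/9 + 4/9) = (-88/45)/(5/9) = -3.520.

μ̂_MAP = -3.520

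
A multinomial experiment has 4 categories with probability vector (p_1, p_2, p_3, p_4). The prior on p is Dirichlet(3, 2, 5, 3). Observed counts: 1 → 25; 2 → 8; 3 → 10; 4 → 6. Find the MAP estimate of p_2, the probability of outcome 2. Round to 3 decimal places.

The posterior is Dirichlet(αᵢ + nᵢ) = Dirichlet(28, 10, 15, 9).
For a Dirichlet(a₁,…,a_K) with all aᵢ > 1, the mode has j-th component (aⱼ − 1)/(Σaᵢ − K).
Here Σaᵢ = 62 and K = 4, so p_2 = (10 − 1)/(62 − 4) = 9/58 ≈ 0.155.

MAP estimate: 0.155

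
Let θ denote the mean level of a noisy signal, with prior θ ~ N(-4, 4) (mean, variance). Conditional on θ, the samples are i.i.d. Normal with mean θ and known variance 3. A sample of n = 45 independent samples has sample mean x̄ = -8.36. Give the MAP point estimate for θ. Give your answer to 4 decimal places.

n = 45, x̄ = -8.36.
For a Normal prior and Normal likelihood with known variance, the posterior is Normal; its mode equals its mean, the precision-weighted average.
Prior precision 1/σ₀² = 1/4 = 0.25; data precision n/σ² = 45/3 = 15.
θ̂ = (0.25·(-4) + 15·(-8.36)) / (0.25 + 15) = (-126.4)/15.25 = -2528/305 ≈ -8.2885.

θ̂_MAP = -8.2885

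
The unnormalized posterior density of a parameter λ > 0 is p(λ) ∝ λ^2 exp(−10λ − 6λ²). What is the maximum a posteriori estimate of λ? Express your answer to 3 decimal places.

ℓ'(λ) = 2/λ − 10 − 12λ. Setting this to zero and multiplying by λ: 12λ² + 10λ − 2 = 0.
λ = (−10 + √(10² + 4·12·2)) / (2·12) = (−10 + √196) / 24 = (−10 + 14)/24 = 1/6.
ℓ''(λ) = −2/λ² − 12 < 0, confirming a maximum.

λ̂_MAP = 0.167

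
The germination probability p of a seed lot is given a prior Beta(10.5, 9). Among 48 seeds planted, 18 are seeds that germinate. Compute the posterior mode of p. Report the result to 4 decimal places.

p̂_MAP = 0.4198

Prior: Beta(10.5, 9).
Data: 18 successes in 48 trials. The binomial likelihood contributes p^18(1−p)^30, so the posterior is Beta(10.5+18, 9+30) = Beta(28.5, 39).
For Beta(a, b) with a, b > 1 the mode is (a−1)/(a+b−2) = 27.5/65.5 ≈ 0.4198.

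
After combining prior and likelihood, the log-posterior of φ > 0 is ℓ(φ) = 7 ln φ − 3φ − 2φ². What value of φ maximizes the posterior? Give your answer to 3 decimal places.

ℓ'(φ) = 7/φ − 3 − 4φ. Setting this to zero and multiplying by φ: 4φ² + 3φ − 7 = 0.
φ = (−3 + √(3² + 4·4·7)) / (2·4) = (−3 + √121) / 8 = (−3 + 11)/8 = 1.
ℓ''(φ) = −7/φ² − 4 < 0, confirming a maximum.

φ̂_MAP = 1.000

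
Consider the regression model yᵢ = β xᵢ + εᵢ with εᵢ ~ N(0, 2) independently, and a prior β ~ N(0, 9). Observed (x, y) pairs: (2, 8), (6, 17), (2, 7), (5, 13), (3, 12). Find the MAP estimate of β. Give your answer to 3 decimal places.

log p(β | y) = −Σ(yᵢ − βxᵢ)²/(2·2) − β²/(2·9) + const.
Setting the derivative to zero: Σxᵢ(yᵢ − βxᵢ)/2 − β/9 = 0, so β = Σxᵢyᵢ / (Σxᵢ² + σ²/τ²).
Σxᵢyᵢ = 2·8 + 6·17 + 2·7 + 5·13 + 3·12 = 233; Σxᵢ² = 78; σ²/τ² = 2/9.
β̂_MAP = 233 / (78 + 2/9) = 233/(704/9) = 2097/704 ≈ 2.979.

β̂_MAP = 2.979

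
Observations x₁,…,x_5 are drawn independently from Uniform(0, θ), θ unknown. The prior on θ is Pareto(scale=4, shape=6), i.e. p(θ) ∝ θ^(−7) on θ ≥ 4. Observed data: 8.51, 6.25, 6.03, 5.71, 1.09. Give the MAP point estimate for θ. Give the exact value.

θ̂_MAP = 8.51

The Uniform(0, θ) likelihood is θ^(−n) for θ ≥ max(xᵢ), zero otherwise. Here max(xᵢ) = 8.51.
Posterior ∝ θ^(−7) · θ^(−5) = θ^(−12) on θ ≥ max(4, 8.51) = 8.51.
This density is strictly decreasing in θ, so the posterior mode lies at the lower boundary of the support.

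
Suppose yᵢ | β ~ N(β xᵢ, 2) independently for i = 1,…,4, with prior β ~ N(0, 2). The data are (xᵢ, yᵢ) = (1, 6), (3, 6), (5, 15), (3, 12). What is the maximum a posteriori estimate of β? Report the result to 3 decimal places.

log p(β | y) = −Σ(yᵢ − βxᵢ)²/(2·2) − β²/(2·2) + const.
Setting the derivative to zero: Σxᵢ(yᵢ − βxᵢ)/2 − β/2 = 0, so β = Σxᵢyᵢ / (Σxᵢ² + σ²/τ²).
Σxᵢyᵢ = 1·6 + 3·6 + 5·15 + 3·12 = 135; Σxᵢ² = 44; σ²/τ² = 1.
β̂_MAP = 135 / (44 + 1) = 135/45 ≈ 3.000.

β̂_MAP = 3.000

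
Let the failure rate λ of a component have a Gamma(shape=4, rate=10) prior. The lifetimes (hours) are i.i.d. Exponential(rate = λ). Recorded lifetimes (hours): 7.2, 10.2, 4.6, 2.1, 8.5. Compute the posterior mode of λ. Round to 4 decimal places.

λ̂_MAP = 0.1878

The Exponential(rate=λ) likelihood is ∝ λ^n e^(−λΣtᵢ). Here n = 5 and Σtᵢ = 7.2 + 10.2 + 4.6 + 2.1 + 8.5 = 32.6.
Posterior ∝ λ^3e^(−10λ) · λ^5e^(−32.6λ) = λ^8e^(−42.6λ), i.e. Gamma(9, 42.6).
Mode = (a−1)/b = 8/42.6 ≈ 0.1878.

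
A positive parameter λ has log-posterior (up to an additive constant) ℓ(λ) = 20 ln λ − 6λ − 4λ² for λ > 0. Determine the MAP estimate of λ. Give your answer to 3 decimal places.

λ̂_MAP = 1.250

ℓ'(λ) = 20/λ − 6 − 8λ. Setting this to zero and multiplying by λ: 8λ² + 6λ − 20 = 0.
λ = (−6 + √(6² + 4·8·20)) / (2·8) = (−6 + √676) / 16 = (−6 + 26)/16 = 5/4.
ℓ''(λ) = −20/λ² − 8 < 0, confirming a maximum.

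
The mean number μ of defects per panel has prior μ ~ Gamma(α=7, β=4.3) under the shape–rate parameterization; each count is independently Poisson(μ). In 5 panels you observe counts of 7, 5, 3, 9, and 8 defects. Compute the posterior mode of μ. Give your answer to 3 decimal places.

Σxᵢ = 7+5+3+9+8 = 32, with n = 5.
Posterior ∝ μ^6e^(−4.3μ) · μ^32e^(−5μ) = μ^38e^(−9.3μ), i.e. Gamma(shape=39, rate=9.3).
The mode of a Gamma(a, b) with a ≥ 1 (shape–rate) is (a−1)/b = 38/9.3 ≈ 4.086.

μ̂_MAP = 4.086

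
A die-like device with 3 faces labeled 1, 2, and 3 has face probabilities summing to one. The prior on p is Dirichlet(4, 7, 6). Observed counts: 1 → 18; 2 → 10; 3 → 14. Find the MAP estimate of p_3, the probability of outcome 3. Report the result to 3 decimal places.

MAP estimate: 0.339

The posterior is Dirichlet(αᵢ + nᵢ) = Dirichlet(22, 17, 20).
For a Dirichlet(a₁,…,a_K) with all aᵢ > 1, the mode has j-th component (aⱼ − 1)/(Σaᵢ − K).
Here Σaᵢ = 59 and K = 3, so p_3 = (20 − 1)/(59 − 3) = 19/56 ≈ 0.339.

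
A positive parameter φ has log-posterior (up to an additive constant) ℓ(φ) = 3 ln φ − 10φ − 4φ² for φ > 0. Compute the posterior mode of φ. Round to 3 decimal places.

φ̂_MAP = 0.250

ℓ'(φ) = 3/φ − 10 − 8φ. Setting this to zero and multiplying by φ: 8φ² + 10φ − 3 = 0.
φ = (−10 + √(10² + 4·8·3)) / (2·8) = (−10 + √196) / 16 = (−10 + 14)/16 = 1/4.
ℓ''(φ) = −3/φ² − 8 < 0, confirming a maximum.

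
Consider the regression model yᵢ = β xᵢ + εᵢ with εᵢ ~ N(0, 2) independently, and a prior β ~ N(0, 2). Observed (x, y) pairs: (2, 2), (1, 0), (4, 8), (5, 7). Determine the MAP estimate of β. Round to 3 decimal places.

log p(β | y) = −Σ(yᵢ − βxᵢ)²/(2·2) − β²/(2·2) + const.
Setting the derivative to zero: Σxᵢ(yᵢ − βxᵢ)/2 − β/2 = 0, so β = Σxᵢyᵢ / (Σxᵢ² + σ²/τ²).
Σxᵢyᵢ = 2·2 + 1·0 + 4·8 + 5·7 = 71; Σxᵢ² = 46; σ²/τ² = 1.
β̂_MAP = 71 / (46 + 1) = 71/47 ≈ 1.511.

β̂_MAP = 1.511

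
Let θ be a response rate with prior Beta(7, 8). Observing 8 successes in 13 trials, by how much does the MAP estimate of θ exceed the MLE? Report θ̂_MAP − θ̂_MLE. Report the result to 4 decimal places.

MAP − MLE = -0.0769

Posterior is Beta(15, 13); MAP = (15−1)/(28−2) = 14/26 ≈ 0.53846.
MLE ignores the prior: θ̂_MLE = k/n = 8/13 ≈ 0.61538.
Difference = 14/26 − 8/13 = -1/13 ≈ -0.0769.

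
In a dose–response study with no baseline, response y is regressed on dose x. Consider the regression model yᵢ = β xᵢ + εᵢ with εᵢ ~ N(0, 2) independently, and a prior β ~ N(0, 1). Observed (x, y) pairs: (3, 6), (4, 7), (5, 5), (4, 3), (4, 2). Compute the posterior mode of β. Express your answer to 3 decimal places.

β̂_MAP = 1.083

log p(β | y) = −Σ(yᵢ − βxᵢ)²/(2·2) − β²/(2·1) + const.
Setting the derivative to zero: Σxᵢ(yᵢ − βxᵢ)/2 − β/1 = 0, so β = Σxᵢyᵢ / (Σxᵢ² + σ²/τ²).
Σxᵢyᵢ = 3·6 + 4·7 + 5·5 + 4·3 + 4·2 = 91; Σxᵢ² = 82; σ²/τ² = 2.
β̂_MAP = 91 / (82 + 2) = 91/84 ≈ 1.083.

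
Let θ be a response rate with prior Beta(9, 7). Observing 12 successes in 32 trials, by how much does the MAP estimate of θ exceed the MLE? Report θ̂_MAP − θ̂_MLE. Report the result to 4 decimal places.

MAP − MLE = 0.0598

Posterior is Beta(21, 27); MAP = (21−1)/(48−2) = 20/46 ≈ 0.43478.
MLE ignores the prior: θ̂_MLE = k/n = 12/32 ≈ 0.37500.
Difference = 20/46 − 12/32 = 11/184 ≈ 0.0598.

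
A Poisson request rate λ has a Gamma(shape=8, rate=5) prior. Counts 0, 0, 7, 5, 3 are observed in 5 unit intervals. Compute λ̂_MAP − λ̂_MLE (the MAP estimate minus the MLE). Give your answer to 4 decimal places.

MAP − MLE = -0.8000

Σxᵢ = 15. Posterior is Gamma(23, 10); MAP = (23−1)/10 = 22/10 ≈ 2.20000.
MLE = x̄ = 15/5 ≈ 3.00000.
Difference = 22/10 − 15/5 = -4/5 ≈ -0.8000.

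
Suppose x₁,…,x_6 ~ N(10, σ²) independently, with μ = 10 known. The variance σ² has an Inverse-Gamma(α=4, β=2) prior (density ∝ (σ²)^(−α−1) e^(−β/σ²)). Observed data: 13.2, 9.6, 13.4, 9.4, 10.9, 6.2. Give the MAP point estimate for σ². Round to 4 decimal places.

σ̂²_MAP = 2.5981

Sum of squared deviations about the known mean: SS = (13.2−10)² + (9.6−10)² + (13.4−10)² + (9.4−10)² + (10.9−10)² + (6.2−10)² = 37.57.
The Normal likelihood contributes (σ²)^(−n/2) exp(−SS/(2σ²)), so the posterior is Inverse-Gamma(α + n/2, β + SS/2) = Inverse-Gamma(7, 20.785).
The mode of Inverse-Gamma(a, b) is b/(a+1) = 20.785/8 ≈ 2.5981.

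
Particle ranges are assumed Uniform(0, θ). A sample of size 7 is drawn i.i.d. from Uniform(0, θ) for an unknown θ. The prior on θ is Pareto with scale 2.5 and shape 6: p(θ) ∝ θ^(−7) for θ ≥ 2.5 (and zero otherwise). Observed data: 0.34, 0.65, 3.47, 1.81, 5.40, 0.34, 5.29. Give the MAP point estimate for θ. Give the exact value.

The Uniform(0, θ) likelihood is θ^(−n) for θ ≥ max(xᵢ), zero otherwise. Here max(xᵢ) = 5.40.
Posterior ∝ θ^(−7) · θ^(−7) = θ^(−14) on θ ≥ max(2.5, 5.40) = 5.40.
This density is strictly decreasing in θ, so the posterior mode lies at the lower boundary of the support.

θ̂_MAP = 5.40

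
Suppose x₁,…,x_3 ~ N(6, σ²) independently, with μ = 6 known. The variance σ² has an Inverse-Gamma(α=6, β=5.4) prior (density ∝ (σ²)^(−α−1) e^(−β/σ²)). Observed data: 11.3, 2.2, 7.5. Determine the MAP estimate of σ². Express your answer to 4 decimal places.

Sum of squared deviations about the known mean: SS = (11.3−6)² + (2.2−6)² + (7.5−6)² = 44.78.
The Normal likelihood contributes (σ²)^(−n/2) exp(−SS/(2σ²)), so the posterior is Inverse-Gamma(α + n/2, β + SS/2) = Inverse-Gamma(7.5, 27.79).
The mode of Inverse-Gamma(a, b) is b/(a+1) = 27.79/8.5 ≈ 3.2694.

σ̂²_MAP = 3.2694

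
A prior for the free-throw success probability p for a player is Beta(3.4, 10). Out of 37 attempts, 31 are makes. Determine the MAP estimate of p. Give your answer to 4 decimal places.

Prior: Beta(3.4, 10).
Data: 31 successes in 37 trials. The binomial likelihood contributes p^31(1−p)^6, so the posterior is Beta(3.4+31, 10+6) = Beta(34.4, 16).
For Beta(a, b) with a, b > 1 the mode is (a−1)/(a+b−2) = 33.4/48.4 ≈ 0.6901.

p̂_MAP = 0.6901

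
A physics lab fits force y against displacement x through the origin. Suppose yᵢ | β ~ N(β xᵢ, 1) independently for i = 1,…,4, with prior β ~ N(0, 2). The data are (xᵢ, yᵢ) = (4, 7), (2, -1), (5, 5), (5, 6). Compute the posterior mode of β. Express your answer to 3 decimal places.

β̂_MAP = 1.149

log p(β | y) = −Σ(yᵢ − βxᵢ)²/(2·1) − β²/(2·2) + const.
Setting the derivative to zero: Σxᵢ(yᵢ − βxᵢ)/1 − β/2 = 0, so β = Σxᵢyᵢ / (Σxᵢ² + σ²/τ²).
Σxᵢyᵢ = 4·7 + 2·(-1) + 5·5 + 5·6 = 81; Σxᵢ² = 70; σ²/τ² = 0.5.
β̂_MAP = 81 / (70 + 0.5) = 81/70.5 ≈ 1.149.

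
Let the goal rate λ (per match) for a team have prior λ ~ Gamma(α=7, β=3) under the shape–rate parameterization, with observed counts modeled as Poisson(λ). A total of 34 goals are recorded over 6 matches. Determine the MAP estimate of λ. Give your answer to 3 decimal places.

λ̂_MAP = 4.444

Σxᵢ = 34, n = 6.
Posterior ∝ λ^6e^(−3λ) · λ^34e^(−6λ) = λ^40e^(−9λ), i.e. Gamma(shape=41, rate=9).
The mode of a Gamma(a, b) with a ≥ 1 (shape–rate) is (a−1)/b = 40/9 ≈ 4.444.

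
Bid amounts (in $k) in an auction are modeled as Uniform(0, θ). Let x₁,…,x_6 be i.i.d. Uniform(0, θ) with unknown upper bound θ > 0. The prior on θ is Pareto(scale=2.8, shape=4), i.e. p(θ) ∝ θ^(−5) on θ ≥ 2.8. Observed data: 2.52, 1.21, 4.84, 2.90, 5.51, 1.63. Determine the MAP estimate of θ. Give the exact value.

The Uniform(0, θ) likelihood is θ^(−n) for θ ≥ max(xᵢ), zero otherwise. Here max(xᵢ) = 5.51.
Posterior ∝ θ^(−5) · θ^(−6) = θ^(−11) on θ ≥ max(2.8, 5.51) = 5.51.
This density is strictly decreasing in θ, so the posterior mode lies at the lower boundary of the support.

θ̂_MAP = 5.51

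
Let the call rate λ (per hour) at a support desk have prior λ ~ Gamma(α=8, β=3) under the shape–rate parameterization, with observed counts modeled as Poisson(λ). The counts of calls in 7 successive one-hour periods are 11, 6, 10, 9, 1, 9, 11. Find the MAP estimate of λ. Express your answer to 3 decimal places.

λ̂_MAP = 6.400

Σxᵢ = 11+6+10+9+1+9+11 = 57, with n = 7.
Posterior ∝ λ^7e^(−3λ) · λ^57e^(−7λ) = λ^64e^(−10λ), i.e. Gamma(shape=65, rate=10).
The mode of a Gamma(a, b) with a ≥ 1 (shape–rate) is (a−1)/b = 64/10 ≈ 6.400.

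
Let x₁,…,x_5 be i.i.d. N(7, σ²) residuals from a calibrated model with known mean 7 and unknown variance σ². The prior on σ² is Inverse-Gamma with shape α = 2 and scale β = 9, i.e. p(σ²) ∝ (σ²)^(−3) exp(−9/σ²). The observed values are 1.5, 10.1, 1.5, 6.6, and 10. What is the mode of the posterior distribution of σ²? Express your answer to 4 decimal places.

Sum of squared deviations about the known mean: SS = (1.5−7)² + (10.1−7)² + (1.5−7)² + (6.6−7)² + (10−7)² = 79.27.
The Normal likelihood contributes (σ²)^(−n/2) exp(−SS/(2σ²)), so the posterior is Inverse-Gamma(α + n/2, β + SS/2) = Inverse-Gamma(4.5, 48.635).
The mode of Inverse-Gamma(a, b) is b/(a+1) = 48.635/5.5 ≈ 8.8427.

σ̂²_MAP = 8.8427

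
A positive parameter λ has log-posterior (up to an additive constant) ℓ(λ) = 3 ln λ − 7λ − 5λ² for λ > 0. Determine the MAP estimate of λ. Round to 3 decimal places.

ℓ'(λ) = 3/λ − 7 − 10λ. Setting this to zero and multiplying by λ: 10λ² + 7λ − 3 = 0.
λ = (−7 + √(7² + 4·10·3)) / (2·10) = (−7 + √169) / 20 = (−7 + 13)/20 = 3/10.
ℓ''(λ) = −3/λ² − 10 < 0, confirming a maximum.

λ̂_MAP = 0.300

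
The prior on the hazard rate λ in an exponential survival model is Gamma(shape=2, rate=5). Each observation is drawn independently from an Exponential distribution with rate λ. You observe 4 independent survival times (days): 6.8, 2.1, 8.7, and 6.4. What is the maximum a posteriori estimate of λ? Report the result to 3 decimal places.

The Exponential(rate=λ) likelihood is ∝ λ^n e^(−λΣtᵢ). Here n = 4 and Σtᵢ = 6.8 + 2.1 + 8.7 + 6.4 = 24.
Posterior ∝ λe^(−5λ) · λ^4e^(−24λ) = λ^5e^(−29λ), i.e. Gamma(6, 29).
Mode = (a−1)/b = 5/29 ≈ 0.172.

λ̂_MAP = 0.172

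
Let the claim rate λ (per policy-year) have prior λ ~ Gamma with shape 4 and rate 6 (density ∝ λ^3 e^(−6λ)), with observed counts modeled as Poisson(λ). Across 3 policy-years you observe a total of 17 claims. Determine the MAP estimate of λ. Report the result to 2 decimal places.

Σxᵢ = 17, n = 3.
Posterior ∝ λ^3e^(−6λ) · λ^17e^(−3λ) = λ^20e^(−9λ), i.e. Gamma(shape=21, rate=9).
The mode of a Gamma(a, b) with a ≥ 1 (shape–rate) is (a−1)/b = 20/9 ≈ 2.22.

λ̂_MAP = 2.22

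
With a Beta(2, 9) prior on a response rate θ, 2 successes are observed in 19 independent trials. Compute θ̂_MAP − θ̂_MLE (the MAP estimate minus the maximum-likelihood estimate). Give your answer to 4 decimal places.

Posterior is Beta(4, 26); MAP = (4−1)/(30−2) = 3/28 ≈ 0.10714.
MLE ignores the prior: θ̂_MLE = k/n = 2/19 ≈ 0.10526.
Difference = 3/28 − 2/19 = 1/532 ≈ 0.0019.

MAP − MLE = 0.0019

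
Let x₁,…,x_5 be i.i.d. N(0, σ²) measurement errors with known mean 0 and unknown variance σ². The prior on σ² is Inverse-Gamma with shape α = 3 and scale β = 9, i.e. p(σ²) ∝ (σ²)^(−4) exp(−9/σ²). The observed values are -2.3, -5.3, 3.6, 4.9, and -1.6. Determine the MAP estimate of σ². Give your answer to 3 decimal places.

Sum of squared deviations about the known mean: SS = (-2.3−0)² + (-5.3−0)² + (3.6−0)² + (4.9−0)² + (-1.6−0)² = 72.91.
The Normal likelihood contributes (σ²)^(−n/2) exp(−SS/(2σ²)), so the posterior is Inverse-Gamma(α + n/2, β + SS/2) = Inverse-Gamma(5.5, 45.455).
The mode of Inverse-Gamma(a, b) is b/(a+1) = 45.455/6.5 ≈ 6.993.

σ̂²_MAP = 6.993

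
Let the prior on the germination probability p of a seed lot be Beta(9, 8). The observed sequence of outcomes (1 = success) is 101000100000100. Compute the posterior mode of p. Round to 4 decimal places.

p̂_MAP = 0.4000

Prior: Beta(9, 8).
Data: 4 successes in 15 trials (from the sequence). The binomial likelihood contributes p^4(1−p)^11, so the posterior is Beta(9+4, 8+11) = Beta(13, 19).
For Beta(a, b) with a, b > 1 the mode is (a−1)/(a+b−2) = 12/30 ≈ 0.4000.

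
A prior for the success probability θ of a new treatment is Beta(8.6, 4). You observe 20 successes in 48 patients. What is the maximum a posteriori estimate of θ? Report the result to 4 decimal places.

θ̂_MAP = 0.4710

Prior: Beta(8.6, 4).
Data: 20 successes in 48 trials. The binomial likelihood contributes θ^20(1−θ)^28, so the posterior is Beta(8.6+20, 4+28) = Beta(28.6, 32).
For Beta(a, b) with a, b > 1 the mode is (a−1)/(a+b−2) = 27.6/58.6 ≈ 0.4710.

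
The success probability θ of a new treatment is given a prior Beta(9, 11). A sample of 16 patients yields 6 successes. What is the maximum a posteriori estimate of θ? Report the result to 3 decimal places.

Prior: Beta(9, 11).
Data: 6 successes in 16 trials. The binomial likelihood contributes θ^6(1−θ)^10, so the posterior is Beta(9+6, 11+10) = Beta(15, 21).
For Beta(a, b) with a, b > 1 the mode is (a−1)/(a+b−2) = 14/34 ≈ 0.412.

θ̂_MAP = 0.412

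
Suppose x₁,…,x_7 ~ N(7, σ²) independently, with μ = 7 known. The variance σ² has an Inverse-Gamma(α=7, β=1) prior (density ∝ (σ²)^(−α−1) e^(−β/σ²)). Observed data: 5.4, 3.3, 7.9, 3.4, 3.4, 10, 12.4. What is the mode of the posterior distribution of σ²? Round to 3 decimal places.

Sum of squared deviations about the known mean: SS = (5.4−7)² + (3.3−7)² + (7.9−7)² + (3.4−7)² + (3.4−7)² + (10−7)² + (12.4−7)² = 81.14.
The Normal likelihood contributes (σ²)^(−n/2) exp(−SS/(2σ²)), so the posterior is Inverse-Gamma(α + n/2, β + SS/2) = Inverse-Gamma(10.5, 41.57).
The mode of Inverse-Gamma(a, b) is b/(a+1) = 41.57/11.5 ≈ 3.615.

σ̂²_MAP = 3.615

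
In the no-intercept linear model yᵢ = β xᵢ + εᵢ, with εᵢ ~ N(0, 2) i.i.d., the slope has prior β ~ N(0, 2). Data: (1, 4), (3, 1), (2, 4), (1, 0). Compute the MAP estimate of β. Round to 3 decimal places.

log p(β | y) = −Σ(yᵢ − βxᵢ)²/(2·2) − β²/(2·2) + const.
Setting the derivative to zero: Σxᵢ(yᵢ − βxᵢ)/2 − β/2 = 0, so β = Σxᵢyᵢ / (Σxᵢ² + σ²/τ²).
Σxᵢyᵢ = 1·4 + 3·1 + 2·4 + 1·0 = 15; Σxᵢ² = 15; σ²/τ² = 1.
β̂_MAP = 15 / (15 + 1) = 15/16 ≈ 0.938.

β̂_MAP = 0.938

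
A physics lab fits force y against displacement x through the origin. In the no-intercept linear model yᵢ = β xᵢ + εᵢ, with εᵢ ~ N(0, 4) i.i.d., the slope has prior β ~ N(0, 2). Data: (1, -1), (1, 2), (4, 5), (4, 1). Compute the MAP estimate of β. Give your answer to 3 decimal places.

log p(β | y) = −Σ(yᵢ − βxᵢ)²/(2·4) − β²/(2·2) + const.
Setting the derivative to zero: Σxᵢ(yᵢ − βxᵢ)/4 − β/2 = 0, so β = Σxᵢyᵢ / (Σxᵢ² + σ²/τ²).
Σxᵢyᵢ = 1·(-1) + 1·2 + 4·5 + 4·1 = 25; Σxᵢ² = 34; σ²/τ² = 2.
β̂_MAP = 25 / (34 + 2) = 25/36 ≈ 0.694.

β̂_MAP = 0.694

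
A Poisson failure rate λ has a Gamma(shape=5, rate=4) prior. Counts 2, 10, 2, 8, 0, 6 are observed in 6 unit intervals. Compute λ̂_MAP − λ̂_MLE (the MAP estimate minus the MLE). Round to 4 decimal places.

Σxᵢ = 28. Posterior is Gamma(33, 10); MAP = (33−1)/10 = 32/10 ≈ 3.20000.
MLE = x̄ = 28/6 ≈ 4.66667.
Difference = 32/10 − 28/6 = -22/15 ≈ -1.4667.

MAP − MLE = -1.4667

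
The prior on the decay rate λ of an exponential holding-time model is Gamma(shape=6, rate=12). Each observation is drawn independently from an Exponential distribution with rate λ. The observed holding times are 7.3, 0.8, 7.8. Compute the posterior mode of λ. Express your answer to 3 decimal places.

The Exponential(rate=λ) likelihood is ∝ λ^n e^(−λΣtᵢ). Here n = 3 and Σtᵢ = 7.3 + 0.8 + 7.8 = 15.9.
Posterior ∝ λ^5e^(−12λ) · λ^3e^(−15.9λ) = λ^8e^(−27.9λ), i.e. Gamma(9, 27.9).
Mode = (a−1)/b = 8/27.9 ≈ 0.287.

λ̂_MAP = 0.287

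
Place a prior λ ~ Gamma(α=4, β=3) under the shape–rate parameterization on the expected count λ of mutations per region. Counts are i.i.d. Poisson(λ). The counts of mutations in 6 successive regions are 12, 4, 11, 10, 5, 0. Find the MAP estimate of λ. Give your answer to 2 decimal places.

λ̂_MAP = 5.00

Σxᵢ = 12+4+11+10+5+0 = 42, with n = 6.
Posterior ∝ λ^3e^(−3λ) · λ^42e^(−6λ) = λ^45e^(−9λ), i.e. Gamma(shape=46, rate=9).
The mode of a Gamma(a, b) with a ≥ 1 (shape–rate) is (a−1)/b = 45/9 ≈ 5.00.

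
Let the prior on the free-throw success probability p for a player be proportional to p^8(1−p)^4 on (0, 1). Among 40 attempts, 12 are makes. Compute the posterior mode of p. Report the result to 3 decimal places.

p̂_MAP = 0.385

The prior density ∝ p^8(1−p)^4 is the kernel of Beta(9, 5).
Data: 12 successes in 40 trials. The binomial likelihood contributes p^12(1−p)^28, so the posterior is Beta(9+12, 5+28) = Beta(21, 33).
For Beta(a, b) with a, b > 1 the mode is (a−1)/(a+b−2) = 20/52 ≈ 0.385.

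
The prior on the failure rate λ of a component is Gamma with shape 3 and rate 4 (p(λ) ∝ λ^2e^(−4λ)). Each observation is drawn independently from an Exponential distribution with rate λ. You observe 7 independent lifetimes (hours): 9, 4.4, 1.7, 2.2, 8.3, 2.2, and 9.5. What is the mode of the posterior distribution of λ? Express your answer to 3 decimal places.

λ̂_MAP = 0.218

The Exponential(rate=λ) likelihood is ∝ λ^n e^(−λΣtᵢ). Here n = 7 and Σtᵢ = 9 + 4.4 + 1.7 + 2.2 + 8.3 + 2.2 + 9.5 = 37.3.
Posterior ∝ λ^2e^(−4λ) · λ^7e^(−37.3λ) = λ^9e^(−41.3λ), i.e. Gamma(10, 41.3).
Mode = (a−1)/b = 9/41.3 ≈ 0.218.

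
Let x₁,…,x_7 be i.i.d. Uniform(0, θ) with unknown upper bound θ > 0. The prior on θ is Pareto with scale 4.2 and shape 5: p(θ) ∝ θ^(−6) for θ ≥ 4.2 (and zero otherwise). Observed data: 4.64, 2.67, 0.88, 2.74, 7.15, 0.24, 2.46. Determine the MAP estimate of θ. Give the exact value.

The Uniform(0, θ) likelihood is θ^(−n) for θ ≥ max(xᵢ), zero otherwise. Here max(xᵢ) = 7.15.
Posterior ∝ θ^(−6) · θ^(−7) = θ^(−13) on θ ≥ max(4.2, 7.15) = 7.15.
This density is strictly decreasing in θ, so the posterior mode lies at the lower boundary of the support.

θ̂_MAP = 7.15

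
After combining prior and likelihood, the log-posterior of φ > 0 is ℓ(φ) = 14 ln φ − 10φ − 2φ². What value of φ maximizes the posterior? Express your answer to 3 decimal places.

φ̂_MAP = 1.000

ℓ'(φ) = 14/φ − 10 − 4φ. Setting this to zero and multiplying by φ: 4φ² + 10φ − 14 = 0.
φ = (−10 + √(10² + 4·4·14)) / (2·4) = (−10 + √324) / 8 = (−10 + 18)/8 = 1.
ℓ''(φ) = −14/φ² − 4 < 0, confirming a maximum.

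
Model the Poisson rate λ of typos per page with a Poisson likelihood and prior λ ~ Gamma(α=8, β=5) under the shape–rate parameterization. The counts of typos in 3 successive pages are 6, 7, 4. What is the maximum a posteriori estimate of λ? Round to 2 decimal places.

λ̂_MAP = 3.00

Σxᵢ = 6+7+4 = 17, with n = 3.
Posterior ∝ λ^7e^(−5λ) · λ^17e^(−3λ) = λ^24e^(−8λ), i.e. Gamma(shape=25, rate=8).
The mode of a Gamma(a, b) with a ≥ 1 (shape–rate) is (a−1)/b = 24/8 ≈ 3.00.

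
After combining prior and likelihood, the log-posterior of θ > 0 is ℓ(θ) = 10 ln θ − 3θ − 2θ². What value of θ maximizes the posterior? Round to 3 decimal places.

ℓ'(θ) = 10/θ − 3 − 4θ. Setting this to zero and multiplying by θ: 4θ² + 3θ − 10 = 0.
θ = (−3 + √(3² + 4·4·10)) / (2·4) = (−3 + √169) / 8 = (−3 + 13)/8 = 5/4.
ℓ''(θ) = −10/θ² − 4 < 0, confirming a maximum.

θ̂_MAP = 1.250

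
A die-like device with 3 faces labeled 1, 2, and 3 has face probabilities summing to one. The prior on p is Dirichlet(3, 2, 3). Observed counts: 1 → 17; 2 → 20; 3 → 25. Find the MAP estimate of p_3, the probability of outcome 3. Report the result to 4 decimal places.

MAP estimate: 0.4030

The posterior is Dirichlet(αᵢ + nᵢ) = Dirichlet(20, 22, 28).
For a Dirichlet(a₁,…,a_K) with all aᵢ > 1, the mode has j-th component (aⱼ − 1)/(Σaᵢ − K).
Here Σaᵢ = 70 and K = 3, so p_3 = (28 − 1)/(70 − 3) = 27/67 ≈ 0.4030.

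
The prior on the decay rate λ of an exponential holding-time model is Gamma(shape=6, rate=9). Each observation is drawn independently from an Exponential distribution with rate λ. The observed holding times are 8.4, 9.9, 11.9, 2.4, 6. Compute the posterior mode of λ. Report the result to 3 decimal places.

The Exponential(rate=λ) likelihood is ∝ λ^n e^(−λΣtᵢ). Here n = 5 and Σtᵢ = 8.4 + 9.9 + 11.9 + 2.4 + 6 = 38.6.
Posterior ∝ λ^5e^(−9λ) · λ^5e^(−38.6λ) = λ^10e^(−47.6λ), i.e. Gamma(11, 47.6).
Mode = (a−1)/b = 10/47.6 ≈ 0.210.

λ̂_MAP = 0.210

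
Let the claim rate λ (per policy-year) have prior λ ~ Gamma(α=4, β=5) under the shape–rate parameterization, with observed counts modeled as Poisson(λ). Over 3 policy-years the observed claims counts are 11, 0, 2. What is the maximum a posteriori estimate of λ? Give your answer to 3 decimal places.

λ̂_MAP = 2.000

Σxᵢ = 11+0+2 = 13, with n = 3.
Posterior ∝ λ^3e^(−5λ) · λ^13e^(−3λ) = λ^16e^(−8λ), i.e. Gamma(shape=17, rate=8).
The mode of a Gamma(a, b) with a ≥ 1 (shape–rate) is (a−1)/b = 16/8 ≈ 2.000.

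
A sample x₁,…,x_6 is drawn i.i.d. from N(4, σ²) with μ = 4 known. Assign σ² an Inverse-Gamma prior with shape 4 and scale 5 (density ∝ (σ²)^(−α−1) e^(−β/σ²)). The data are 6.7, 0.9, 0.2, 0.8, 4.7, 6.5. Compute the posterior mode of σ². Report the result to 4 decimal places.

σ̂²_MAP = 3.6450

Sum of squared deviations about the known mean: SS = (6.7−4)² + (0.9−4)² + (0.2−4)² + (0.8−4)² + (4.7−4)² + (6.5−4)² = 48.32.
The Normal likelihood contributes (σ²)^(−n/2) exp(−SS/(2σ²)), so the posterior is Inverse-Gamma(α + n/2, β + SS/2) = Inverse-Gamma(7, 29.16).
The mode of Inverse-Gamma(a, b) is b/(a+1) = 29.16/8 ≈ 3.6450.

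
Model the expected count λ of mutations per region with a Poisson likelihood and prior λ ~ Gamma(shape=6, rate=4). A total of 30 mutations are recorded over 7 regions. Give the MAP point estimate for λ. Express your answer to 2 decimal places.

Σxᵢ = 30, n = 7.
Posterior ∝ λ^5e^(−4λ) · λ^30e^(−7λ) = λ^35e^(−11λ), i.e. Gamma(shape=36, rate=11).
The mode of a Gamma(a, b) with a ≥ 1 (shape–rate) is (a−1)/b = 35/11 ≈ 3.18.

λ̂_MAP = 3.18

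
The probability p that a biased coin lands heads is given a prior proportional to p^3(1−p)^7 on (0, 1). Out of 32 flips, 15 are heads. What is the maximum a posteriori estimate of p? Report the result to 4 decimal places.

The prior density ∝ p^3(1−p)^7 is the kernel of Beta(4, 8).
Data: 15 successes in 32 trials. The binomial likelihood contributes p^15(1−p)^17, so the posterior is Beta(4+15, 8+17) = Beta(19, 25).
For Beta(a, b) with a, b > 1 the mode is (a−1)/(a+b−2) = 18/42 ≈ 0.4286.

p̂_MAP = 0.4286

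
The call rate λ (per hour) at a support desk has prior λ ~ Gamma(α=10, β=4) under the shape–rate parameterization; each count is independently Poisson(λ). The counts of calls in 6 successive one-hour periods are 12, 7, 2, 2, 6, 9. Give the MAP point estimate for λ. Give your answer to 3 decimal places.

λ̂_MAP = 4.700

Σxᵢ = 12+7+2+2+6+9 = 38, with n = 6.
Posterior ∝ λ^9e^(−4λ) · λ^38e^(−6λ) = λ^47e^(−10λ), i.e. Gamma(shape=48, rate=10).
The mode of a Gamma(a, b) with a ≥ 1 (shape–rate) is (a−1)/b = 47/10 ≈ 4.700.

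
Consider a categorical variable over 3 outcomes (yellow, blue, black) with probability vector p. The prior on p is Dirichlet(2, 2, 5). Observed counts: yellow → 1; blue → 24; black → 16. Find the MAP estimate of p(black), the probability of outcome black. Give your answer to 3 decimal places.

The posterior is Dirichlet(αᵢ + nᵢ) = Dirichlet(3, 26, 21).
For a Dirichlet(a₁,…,a_K) with all aᵢ > 1, the mode has j-th component (aⱼ − 1)/(Σaᵢ − K).
Here Σaᵢ = 50 and K = 3, so p(black) = (21 − 1)/(50 − 3) = 20/47 ≈ 0.426.

MAP estimate of p(black) = 0.426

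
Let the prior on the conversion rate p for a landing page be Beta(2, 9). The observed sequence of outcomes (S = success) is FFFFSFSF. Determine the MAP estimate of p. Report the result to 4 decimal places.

Prior: Beta(2, 9).
Data: 2 successes in 8 trials (from the sequence). The binomial likelihood contributes p^2(1−p)^6, so the posterior is Beta(2+2, 9+6) = Beta(4, 15).
For Beta(a, b) with a, b > 1 the mode is (a−1)/(a+b−2) = 3/17 ≈ 0.1765.

p̂_MAP = 0.1765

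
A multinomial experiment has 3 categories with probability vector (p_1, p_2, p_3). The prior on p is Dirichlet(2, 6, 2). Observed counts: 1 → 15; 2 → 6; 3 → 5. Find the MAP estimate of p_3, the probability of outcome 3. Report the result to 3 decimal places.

The posterior is Dirichlet(αᵢ + nᵢ) = Dirichlet(17, 12, 7).
For a Dirichlet(a₁,…,a_K) with all aᵢ > 1, the mode has j-th component (aⱼ − 1)/(Σaᵢ − K).
Here Σaᵢ = 36 and K = 3, so p_3 = (7 − 1)/(36 − 3) = 6/33 ≈ 0.182.

MAP estimate: 0.182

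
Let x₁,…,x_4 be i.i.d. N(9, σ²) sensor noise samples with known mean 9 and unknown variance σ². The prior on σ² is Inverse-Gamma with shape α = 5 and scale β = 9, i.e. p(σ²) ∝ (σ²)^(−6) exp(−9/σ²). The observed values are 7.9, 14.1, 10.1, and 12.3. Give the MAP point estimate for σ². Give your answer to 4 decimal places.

Sum of squared deviations about the known mean: SS = (7.9−9)² + (14.1−9)² + (10.1−9)² + (12.3−9)² = 39.32.
The Normal likelihood contributes (σ²)^(−n/2) exp(−SS/(2σ²)), so the posterior is Inverse-Gamma(α + n/2, β + SS/2) = Inverse-Gamma(7, 28.66).
The mode of Inverse-Gamma(a, b) is b/(a+1) = 28.66/8 ≈ 3.5825.

σ̂²_MAP = 3.5825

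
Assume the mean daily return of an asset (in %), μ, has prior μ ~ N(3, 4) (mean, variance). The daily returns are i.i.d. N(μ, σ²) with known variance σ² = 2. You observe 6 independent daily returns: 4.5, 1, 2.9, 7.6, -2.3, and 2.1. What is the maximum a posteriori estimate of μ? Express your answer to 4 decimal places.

μ̂_MAP = 2.6615

n = 6; x̄ = (4.5 + 1 + 2.9 + 7.6 + (-2.3) + 2.1)/6 = 15.8/6 = 79/30 ≈ 2.6333.
For a Normal prior and Normal likelihood with known variance, the posterior is Normal; its mode equals its mean, the precision-weighted average.
Prior precision 1/σ₀² = 1/4 = 0.25; data precision n/σ² = 6/2 = 3.
μ̂ = (0.25·3 + 3·(79/30)) / (0.25 + 3) = 8.65/3.25 = 173/65 ≈ 2.6615.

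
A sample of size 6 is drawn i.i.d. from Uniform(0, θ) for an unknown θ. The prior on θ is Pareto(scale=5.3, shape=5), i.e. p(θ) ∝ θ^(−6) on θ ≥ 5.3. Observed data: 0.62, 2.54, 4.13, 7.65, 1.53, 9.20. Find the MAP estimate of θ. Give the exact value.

θ̂_MAP = 9.20

The Uniform(0, θ) likelihood is θ^(−n) for θ ≥ max(xᵢ), zero otherwise. Here max(xᵢ) = 9.20.
Posterior ∝ θ^(−6) · θ^(−6) = θ^(−12) on θ ≥ max(5.3, 9.20) = 9.20.
This density is strictly decreasing in θ, so the posterior mode lies at the lower boundary of the support.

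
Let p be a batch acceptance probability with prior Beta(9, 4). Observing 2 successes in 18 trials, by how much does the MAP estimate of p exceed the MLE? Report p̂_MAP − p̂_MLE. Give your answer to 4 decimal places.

Posterior is Beta(11, 20); MAP = (11−1)/(31−2) = 10/29 ≈ 0.34483.
MLE ignores the prior: p̂_MLE = k/n = 2/18 ≈ 0.11111.
Difference = 10/29 − 2/18 = 61/261 ≈ 0.2337.

MAP − MLE = 0.2337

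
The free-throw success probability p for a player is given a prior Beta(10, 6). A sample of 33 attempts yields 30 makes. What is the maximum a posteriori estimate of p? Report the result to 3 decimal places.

p̂_MAP = 0.830

Prior: Beta(10, 6).
Data: 30 successes in 33 trials. The binomial likelihood contributes p^30(1−p)^3, so the posterior is Beta(10+30, 6+3) = Beta(40, 9).
For Beta(a, b) with a, b > 1 the mode is (a−1)/(a+b−2) = 39/47 ≈ 0.830.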